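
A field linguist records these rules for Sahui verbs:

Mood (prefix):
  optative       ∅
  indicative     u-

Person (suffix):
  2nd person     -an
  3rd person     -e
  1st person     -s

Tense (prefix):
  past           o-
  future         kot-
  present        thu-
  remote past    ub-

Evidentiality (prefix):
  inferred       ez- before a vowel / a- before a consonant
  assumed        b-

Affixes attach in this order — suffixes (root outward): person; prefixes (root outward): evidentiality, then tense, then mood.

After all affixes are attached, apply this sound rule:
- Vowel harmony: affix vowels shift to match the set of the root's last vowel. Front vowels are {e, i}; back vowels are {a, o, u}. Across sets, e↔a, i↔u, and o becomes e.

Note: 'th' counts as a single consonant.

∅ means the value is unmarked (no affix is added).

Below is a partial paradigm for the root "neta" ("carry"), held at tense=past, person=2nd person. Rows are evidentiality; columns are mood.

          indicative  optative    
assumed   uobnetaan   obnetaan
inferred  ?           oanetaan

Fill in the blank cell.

uoanetaan

Attach evidentiality inferred a- (before consonant 'n') → aneta.
Attach tense past o- → oaneta.
Attach mood indicative u- → uoaneta.
Attach person 2nd person -an → uoanetaan.
Vowel harmony: no change.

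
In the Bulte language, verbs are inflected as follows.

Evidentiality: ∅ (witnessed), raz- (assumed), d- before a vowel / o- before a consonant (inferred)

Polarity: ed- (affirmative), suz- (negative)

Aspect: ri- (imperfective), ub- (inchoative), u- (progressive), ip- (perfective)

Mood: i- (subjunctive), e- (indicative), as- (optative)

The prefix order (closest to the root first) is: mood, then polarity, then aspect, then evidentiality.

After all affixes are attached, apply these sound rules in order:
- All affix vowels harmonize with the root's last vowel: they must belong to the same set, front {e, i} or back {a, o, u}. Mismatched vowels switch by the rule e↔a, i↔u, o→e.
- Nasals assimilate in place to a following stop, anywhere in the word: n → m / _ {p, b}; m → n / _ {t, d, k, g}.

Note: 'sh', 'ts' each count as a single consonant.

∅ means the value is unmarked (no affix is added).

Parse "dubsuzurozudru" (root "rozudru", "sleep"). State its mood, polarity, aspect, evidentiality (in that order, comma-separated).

Segment: d-ub-suz-i-rozudru.
mood: i- → subjunctive.
polarity: suz- → negative.
aspect: ub- → inchoative.
evidentiality: d/o- → inferred.

subjunctive, negative, inchoative, inferred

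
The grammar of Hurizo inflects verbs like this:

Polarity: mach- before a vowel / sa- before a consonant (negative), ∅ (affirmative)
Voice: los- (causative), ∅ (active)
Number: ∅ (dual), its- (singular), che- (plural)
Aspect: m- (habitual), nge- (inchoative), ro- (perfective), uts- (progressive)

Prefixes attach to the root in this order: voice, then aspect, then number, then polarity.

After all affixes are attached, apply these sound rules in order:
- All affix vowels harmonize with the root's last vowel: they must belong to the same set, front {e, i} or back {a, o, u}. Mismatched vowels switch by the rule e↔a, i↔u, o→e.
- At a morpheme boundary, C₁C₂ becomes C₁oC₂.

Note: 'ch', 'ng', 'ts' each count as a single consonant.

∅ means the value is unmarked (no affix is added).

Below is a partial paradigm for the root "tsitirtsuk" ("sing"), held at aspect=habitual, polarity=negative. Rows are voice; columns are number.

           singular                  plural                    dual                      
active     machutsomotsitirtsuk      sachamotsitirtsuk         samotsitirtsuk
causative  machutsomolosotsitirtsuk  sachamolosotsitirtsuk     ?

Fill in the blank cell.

Attach voice causative los- → lostsitirtsuk.
Attach aspect habitual m- → mlostsitirtsuk.
number = dual: zero marking, form stays mlostsitirtsuk.
Attach polarity negative sa- (before consonant 'm') → samlostsitirtsuk.
Vowel harmony: no change.
Apply epenthesis: samlostsitirtsuk → samolosotsitirtsuk.

samolosotsitirtsuk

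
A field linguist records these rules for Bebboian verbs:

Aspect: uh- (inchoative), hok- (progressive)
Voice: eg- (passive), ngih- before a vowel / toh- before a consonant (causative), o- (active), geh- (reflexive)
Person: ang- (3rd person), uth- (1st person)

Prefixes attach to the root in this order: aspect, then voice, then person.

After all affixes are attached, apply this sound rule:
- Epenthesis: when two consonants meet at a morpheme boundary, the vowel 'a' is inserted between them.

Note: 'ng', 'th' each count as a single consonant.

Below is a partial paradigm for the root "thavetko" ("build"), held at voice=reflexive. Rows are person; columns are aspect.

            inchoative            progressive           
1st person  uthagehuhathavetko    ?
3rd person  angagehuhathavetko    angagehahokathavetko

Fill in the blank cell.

uthagehahokathavetko

Attach aspect progressive hok- → hokthavetko.
Attach voice reflexive geh- → gehhokthavetko.
Attach person 1st person uth- → uthgehhokthavetko.
Apply epenthesis: uthgehhokthavetko → uthagehahokathavetko.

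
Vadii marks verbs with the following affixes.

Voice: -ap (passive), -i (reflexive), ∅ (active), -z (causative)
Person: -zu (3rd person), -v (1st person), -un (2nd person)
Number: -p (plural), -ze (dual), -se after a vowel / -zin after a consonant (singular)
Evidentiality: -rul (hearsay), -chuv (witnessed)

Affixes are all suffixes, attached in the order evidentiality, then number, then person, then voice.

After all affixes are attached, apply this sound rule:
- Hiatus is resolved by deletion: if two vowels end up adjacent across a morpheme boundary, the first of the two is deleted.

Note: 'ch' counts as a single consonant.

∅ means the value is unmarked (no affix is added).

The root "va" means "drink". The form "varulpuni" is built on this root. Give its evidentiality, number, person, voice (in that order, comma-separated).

hearsay, plural, 2nd person, reflexive

Segment: va-rul-p-un-i.
evidentiality: -rul → hearsay.
number: -p → plural.
person: -un → 2nd person.
voice: -i → reflexive.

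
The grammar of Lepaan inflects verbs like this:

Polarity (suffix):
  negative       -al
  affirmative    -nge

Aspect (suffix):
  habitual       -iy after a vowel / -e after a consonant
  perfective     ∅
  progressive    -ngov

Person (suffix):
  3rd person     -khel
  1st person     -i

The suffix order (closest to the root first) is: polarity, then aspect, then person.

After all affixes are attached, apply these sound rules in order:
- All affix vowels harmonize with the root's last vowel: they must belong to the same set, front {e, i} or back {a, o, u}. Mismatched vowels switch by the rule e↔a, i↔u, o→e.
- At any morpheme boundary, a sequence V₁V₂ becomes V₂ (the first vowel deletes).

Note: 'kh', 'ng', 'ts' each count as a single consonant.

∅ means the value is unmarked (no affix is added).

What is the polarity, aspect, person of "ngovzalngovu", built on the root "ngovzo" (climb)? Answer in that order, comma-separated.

Segment: ngovzo-al-ngov-i.
polarity: -al → negative.
aspect: -ngov → progressive.
person: -i → 1st person.

negative, progressive, 1st person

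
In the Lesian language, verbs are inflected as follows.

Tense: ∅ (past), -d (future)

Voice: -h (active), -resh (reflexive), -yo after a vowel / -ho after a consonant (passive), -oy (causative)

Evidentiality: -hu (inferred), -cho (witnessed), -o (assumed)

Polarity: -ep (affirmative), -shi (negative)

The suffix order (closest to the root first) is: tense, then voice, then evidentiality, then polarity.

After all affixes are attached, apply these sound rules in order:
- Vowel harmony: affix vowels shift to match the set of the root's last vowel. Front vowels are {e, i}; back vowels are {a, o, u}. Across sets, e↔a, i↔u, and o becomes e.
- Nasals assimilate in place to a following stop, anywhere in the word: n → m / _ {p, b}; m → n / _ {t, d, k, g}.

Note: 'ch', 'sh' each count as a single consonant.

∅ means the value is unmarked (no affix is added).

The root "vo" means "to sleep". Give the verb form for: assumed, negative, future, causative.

vodoyoshu

Attach tense future -d → vod.
Attach voice causative -oy → vodoy.
Attach evidentiality assumed -o → vodoyo.
Attach polarity negative -shi → vodoyoshi.
Apply vowel harmony: vodoyoshi → vodoyoshu.
Nasal assimilation: no change.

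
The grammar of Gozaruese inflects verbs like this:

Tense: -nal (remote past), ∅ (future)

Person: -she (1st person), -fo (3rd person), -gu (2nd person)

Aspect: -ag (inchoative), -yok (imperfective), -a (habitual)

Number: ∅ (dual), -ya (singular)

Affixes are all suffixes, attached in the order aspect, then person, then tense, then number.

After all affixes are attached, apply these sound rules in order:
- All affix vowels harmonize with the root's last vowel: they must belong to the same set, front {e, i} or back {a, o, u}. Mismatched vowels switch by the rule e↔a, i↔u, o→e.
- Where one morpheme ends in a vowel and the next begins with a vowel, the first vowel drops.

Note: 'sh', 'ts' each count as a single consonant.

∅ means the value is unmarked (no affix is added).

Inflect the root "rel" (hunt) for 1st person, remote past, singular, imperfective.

Attach aspect imperfective -yok → relyok.
Attach person 1st person -she → relyokshe.
Attach tense remote past -nal → relyokshenal.
Attach number singular -ya → relyokshenalya.
Apply vowel harmony: relyokshenalya → relyekshenelye.
Vowel deletion: no change.

relyekshenelye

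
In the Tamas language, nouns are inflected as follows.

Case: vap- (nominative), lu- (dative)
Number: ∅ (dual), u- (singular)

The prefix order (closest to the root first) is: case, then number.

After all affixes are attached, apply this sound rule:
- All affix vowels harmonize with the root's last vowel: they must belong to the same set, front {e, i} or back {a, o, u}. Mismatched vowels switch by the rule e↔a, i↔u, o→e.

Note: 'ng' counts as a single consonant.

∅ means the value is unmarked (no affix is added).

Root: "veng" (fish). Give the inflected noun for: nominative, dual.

vepveng

Attach case nominative vap- → vapveng.
number = dual: zero marking, form stays vapveng.
Apply vowel harmony: vapveng → vepveng.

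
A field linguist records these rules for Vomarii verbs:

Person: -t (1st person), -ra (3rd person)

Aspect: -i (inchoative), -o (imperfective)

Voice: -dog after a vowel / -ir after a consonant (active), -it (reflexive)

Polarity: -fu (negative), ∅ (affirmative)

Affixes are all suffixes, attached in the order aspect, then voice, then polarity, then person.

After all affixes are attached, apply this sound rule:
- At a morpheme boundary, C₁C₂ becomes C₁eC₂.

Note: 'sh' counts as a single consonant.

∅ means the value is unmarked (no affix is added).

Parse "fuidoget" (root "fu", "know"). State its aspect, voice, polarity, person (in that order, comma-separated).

inchoative, active, affirmative, 1st person

Segment: fu-i-dog-t.
aspect: -i → inchoative.
voice: -dog/ir → active.
polarity: ∅ → affirmative.
person: -t → 1st person.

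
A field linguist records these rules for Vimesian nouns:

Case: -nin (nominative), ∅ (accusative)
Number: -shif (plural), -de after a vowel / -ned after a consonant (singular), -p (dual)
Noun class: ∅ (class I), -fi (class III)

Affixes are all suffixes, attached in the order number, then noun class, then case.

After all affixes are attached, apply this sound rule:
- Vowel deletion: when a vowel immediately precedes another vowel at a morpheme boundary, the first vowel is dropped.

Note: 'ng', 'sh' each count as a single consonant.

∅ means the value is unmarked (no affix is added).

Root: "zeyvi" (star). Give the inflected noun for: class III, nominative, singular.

zeyvidefinin

Attach number singular -de (after vowel 'i') → zeyvide.
Attach noun class class III -fi → zeyvidefi.
Attach case nominative -nin → zeyvidefinin.
Vowel deletion: no change.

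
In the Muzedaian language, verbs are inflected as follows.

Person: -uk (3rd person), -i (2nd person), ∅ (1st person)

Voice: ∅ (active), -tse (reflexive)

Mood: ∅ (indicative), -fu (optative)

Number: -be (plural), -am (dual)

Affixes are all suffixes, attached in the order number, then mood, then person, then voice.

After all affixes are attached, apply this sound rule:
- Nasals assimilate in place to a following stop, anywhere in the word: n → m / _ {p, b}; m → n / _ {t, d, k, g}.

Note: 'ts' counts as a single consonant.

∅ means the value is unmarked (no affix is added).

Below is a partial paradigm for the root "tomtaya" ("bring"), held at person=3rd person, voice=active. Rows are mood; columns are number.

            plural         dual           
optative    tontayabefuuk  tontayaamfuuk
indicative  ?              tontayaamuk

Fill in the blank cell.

Attach number plural -be → tomtayabe.
mood = indicative: zero marking, form stays tomtayabe.
Attach person 3rd person -uk → tomtayabeuk.
voice = active: zero marking, form stays tomtayabeuk.
Apply nasal assimilation: tomtayabeuk → tontayabeuk.

tontayabeuk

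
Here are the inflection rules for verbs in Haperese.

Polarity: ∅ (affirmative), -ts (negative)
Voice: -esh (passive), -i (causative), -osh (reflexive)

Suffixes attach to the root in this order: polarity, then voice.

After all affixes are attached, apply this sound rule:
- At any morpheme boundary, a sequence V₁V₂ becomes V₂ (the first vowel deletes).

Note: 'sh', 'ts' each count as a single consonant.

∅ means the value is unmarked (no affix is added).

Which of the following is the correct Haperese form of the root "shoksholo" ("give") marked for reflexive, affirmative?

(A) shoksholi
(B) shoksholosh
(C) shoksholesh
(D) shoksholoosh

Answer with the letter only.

polarity = affirmative: zero marking, form stays shoksholo.
Attach voice reflexive -osh → shoksholoosh.
Apply vowel deletion: shoksholoosh → shoksholosh.
So the correct form is shoksholosh, option (B).
(A) shoksholi is wrong: it uses causative instead of reflexive for voice.
(D) shoksholoosh is wrong: it fails to apply the sound rule(s).
(C) shoksholesh is wrong: it uses passive instead of reflexive for voice.

B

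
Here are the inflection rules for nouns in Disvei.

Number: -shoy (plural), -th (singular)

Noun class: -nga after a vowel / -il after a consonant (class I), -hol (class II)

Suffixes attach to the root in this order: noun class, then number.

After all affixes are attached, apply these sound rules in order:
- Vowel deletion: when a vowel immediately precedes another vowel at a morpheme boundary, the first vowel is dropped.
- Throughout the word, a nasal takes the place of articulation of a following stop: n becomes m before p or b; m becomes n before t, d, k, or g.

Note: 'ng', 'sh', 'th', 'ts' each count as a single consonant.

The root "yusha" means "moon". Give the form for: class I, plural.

Attach noun class class I -nga (after vowel 'a') → yushanga.
Attach number plural -shoy → yushangashoy.
Vowel deletion: no change.
Nasal assimilation: no change.

yushangashoy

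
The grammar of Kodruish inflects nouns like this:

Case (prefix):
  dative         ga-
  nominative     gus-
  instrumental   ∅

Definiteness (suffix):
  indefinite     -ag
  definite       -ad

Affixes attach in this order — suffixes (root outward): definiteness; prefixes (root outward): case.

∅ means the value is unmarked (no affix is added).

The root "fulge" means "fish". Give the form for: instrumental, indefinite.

case = instrumental: zero marking, form stays fulge.
Attach definiteness indefinite -ag → fulgeag.

fulgeag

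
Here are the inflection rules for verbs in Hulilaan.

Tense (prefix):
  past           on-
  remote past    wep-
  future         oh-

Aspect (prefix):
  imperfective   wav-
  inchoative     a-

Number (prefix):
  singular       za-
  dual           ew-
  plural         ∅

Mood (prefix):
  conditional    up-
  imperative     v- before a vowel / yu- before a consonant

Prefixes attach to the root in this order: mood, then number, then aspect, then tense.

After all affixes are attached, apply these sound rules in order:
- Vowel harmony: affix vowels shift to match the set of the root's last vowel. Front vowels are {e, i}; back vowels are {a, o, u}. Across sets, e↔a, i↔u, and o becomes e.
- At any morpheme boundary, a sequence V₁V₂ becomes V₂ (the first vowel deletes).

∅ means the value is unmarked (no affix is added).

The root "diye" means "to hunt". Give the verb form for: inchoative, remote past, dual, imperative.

Attach mood imperative yu- (before consonant 'd') → yudiye.
Attach number dual ew- → ewyudiye.
Attach aspect inchoative a- → aewyudiye.
Attach tense remote past wep- → wepaewyudiye.
Apply vowel harmony: wepaewyudiye → wepeewyidiye.
Apply vowel deletion: wepeewyidiye → wepewyidiye.

wepewyidiye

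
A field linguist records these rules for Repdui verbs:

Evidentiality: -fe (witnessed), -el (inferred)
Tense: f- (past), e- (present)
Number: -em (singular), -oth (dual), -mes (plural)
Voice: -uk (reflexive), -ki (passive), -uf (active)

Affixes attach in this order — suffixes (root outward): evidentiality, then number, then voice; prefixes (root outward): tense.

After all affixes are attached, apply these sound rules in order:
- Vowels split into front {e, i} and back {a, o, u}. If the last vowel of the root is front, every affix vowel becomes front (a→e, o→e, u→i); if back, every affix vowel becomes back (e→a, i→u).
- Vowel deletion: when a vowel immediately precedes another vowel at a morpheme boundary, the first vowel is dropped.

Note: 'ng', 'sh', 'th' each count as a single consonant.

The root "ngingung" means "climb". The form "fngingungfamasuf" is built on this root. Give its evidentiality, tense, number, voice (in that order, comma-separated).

witnessed, past, plural, active

Segment: f-ngingung-fe-mes-uf.
evidentiality: -fe → witnessed.
tense: f- → past.
number: -mes → plural.
voice: -uf → active.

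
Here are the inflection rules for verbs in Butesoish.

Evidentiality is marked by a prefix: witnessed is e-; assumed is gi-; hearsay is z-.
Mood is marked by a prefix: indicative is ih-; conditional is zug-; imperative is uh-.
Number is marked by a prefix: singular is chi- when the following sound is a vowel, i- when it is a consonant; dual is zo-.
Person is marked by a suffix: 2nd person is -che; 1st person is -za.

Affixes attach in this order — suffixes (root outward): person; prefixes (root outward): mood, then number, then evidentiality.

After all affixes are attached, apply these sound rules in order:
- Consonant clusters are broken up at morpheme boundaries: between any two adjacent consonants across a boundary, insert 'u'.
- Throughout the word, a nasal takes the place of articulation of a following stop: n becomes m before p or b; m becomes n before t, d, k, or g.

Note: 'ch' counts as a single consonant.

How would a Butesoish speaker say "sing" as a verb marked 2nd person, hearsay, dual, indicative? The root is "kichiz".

zuzoihukichizuche

Attach mood indicative ih- → ihkichiz.
Attach number dual zo- → zoihkichiz.
Attach person 2nd person -che → zoihkichizche.
Attach evidentiality hearsay z- → zzoihkichizche.
Apply epenthesis: zzoihkichizche → zuzoihukichizuche.
Nasal assimilation: no change.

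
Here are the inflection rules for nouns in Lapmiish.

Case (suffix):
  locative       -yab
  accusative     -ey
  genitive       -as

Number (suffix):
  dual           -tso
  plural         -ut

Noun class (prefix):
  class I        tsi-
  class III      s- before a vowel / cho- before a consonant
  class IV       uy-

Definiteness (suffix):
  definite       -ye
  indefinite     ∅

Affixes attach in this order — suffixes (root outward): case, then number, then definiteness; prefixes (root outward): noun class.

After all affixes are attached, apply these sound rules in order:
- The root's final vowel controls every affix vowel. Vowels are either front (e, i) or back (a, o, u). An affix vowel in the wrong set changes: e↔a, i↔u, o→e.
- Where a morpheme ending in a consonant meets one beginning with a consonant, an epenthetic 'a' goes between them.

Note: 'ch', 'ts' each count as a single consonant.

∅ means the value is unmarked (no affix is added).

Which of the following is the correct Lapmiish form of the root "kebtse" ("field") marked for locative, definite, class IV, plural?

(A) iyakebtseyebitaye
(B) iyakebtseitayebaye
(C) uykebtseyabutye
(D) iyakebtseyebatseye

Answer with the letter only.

A

Attach noun class class IV uy- → uykebtse.
Attach case locative -yab → uykebtseyab.
Attach number plural -ut → uykebtseyabut.
Attach definiteness definite -ye → uykebtseyabutye.
Apply vowel harmony: uykebtseyabutye → iykebtseyebitye.
Apply epenthesis: iykebtseyebitye → iyakebtseyebitaye.
So the correct form is iyakebtseyebitaye, option (A).
(B) iyakebtseitayebaye is wrong: it has the affixes in the wrong order.
(C) uykebtseyabutye is wrong: it fails to apply the sound rule(s).
(D) iyakebtseyebatseye is wrong: it uses dual instead of plural for number.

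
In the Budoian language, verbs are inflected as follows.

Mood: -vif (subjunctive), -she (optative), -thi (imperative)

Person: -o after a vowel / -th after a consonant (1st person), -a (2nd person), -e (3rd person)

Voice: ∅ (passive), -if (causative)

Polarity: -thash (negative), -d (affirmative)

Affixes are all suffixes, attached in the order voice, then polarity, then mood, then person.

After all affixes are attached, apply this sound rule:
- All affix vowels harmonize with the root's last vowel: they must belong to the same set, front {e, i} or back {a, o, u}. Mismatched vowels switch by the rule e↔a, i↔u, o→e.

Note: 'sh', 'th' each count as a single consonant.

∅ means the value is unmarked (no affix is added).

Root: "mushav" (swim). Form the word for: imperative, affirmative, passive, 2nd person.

mushavdthua

voice = passive: zero marking, form stays mushav.
Attach polarity affirmative -d → mushavd.
Attach mood imperative -thi → mushavdthi.
Attach person 2nd person -a → mushavdthia.
Apply vowel harmony: mushavdthia → mushavdthua.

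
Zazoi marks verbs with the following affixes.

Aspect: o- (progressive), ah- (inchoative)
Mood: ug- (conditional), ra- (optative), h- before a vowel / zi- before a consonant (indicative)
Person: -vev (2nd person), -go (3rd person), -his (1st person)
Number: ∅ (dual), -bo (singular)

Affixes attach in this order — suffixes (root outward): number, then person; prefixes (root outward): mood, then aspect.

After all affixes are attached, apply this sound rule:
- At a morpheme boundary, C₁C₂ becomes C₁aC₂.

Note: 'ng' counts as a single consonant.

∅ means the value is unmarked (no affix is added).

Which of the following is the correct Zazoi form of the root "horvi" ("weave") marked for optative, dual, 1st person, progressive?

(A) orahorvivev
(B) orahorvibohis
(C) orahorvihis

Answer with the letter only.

C

Attach mood optative ra- → rahorvi.
Attach aspect progressive o- → orahorvi.
number = dual: zero marking, form stays orahorvi.
Attach person 1st person -his → orahorvihis.
Epenthesis: no change.
So the correct form is orahorvihis, option (C).
(A) orahorvivev is wrong: it uses 2nd person instead of 1st person for person.
(B) orahorvibohis is wrong: it uses singular instead of dual for number.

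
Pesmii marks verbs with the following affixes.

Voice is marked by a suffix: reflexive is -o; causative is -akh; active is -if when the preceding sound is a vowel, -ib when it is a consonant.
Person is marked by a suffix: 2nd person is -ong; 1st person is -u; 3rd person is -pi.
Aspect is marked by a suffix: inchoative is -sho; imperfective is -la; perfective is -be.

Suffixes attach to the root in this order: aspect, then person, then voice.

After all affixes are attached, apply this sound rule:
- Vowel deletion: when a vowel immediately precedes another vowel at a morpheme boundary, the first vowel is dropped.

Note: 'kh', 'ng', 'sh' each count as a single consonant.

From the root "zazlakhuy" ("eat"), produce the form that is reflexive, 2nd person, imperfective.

Attach aspect imperfective -la → zazlakhuyla.
Attach person 2nd person -ong → zazlakhuylaong.
Attach voice reflexive -o → zazlakhuylaongo.
Apply vowel deletion: zazlakhuylaongo → zazlakhuylongo.

zazlakhuylongo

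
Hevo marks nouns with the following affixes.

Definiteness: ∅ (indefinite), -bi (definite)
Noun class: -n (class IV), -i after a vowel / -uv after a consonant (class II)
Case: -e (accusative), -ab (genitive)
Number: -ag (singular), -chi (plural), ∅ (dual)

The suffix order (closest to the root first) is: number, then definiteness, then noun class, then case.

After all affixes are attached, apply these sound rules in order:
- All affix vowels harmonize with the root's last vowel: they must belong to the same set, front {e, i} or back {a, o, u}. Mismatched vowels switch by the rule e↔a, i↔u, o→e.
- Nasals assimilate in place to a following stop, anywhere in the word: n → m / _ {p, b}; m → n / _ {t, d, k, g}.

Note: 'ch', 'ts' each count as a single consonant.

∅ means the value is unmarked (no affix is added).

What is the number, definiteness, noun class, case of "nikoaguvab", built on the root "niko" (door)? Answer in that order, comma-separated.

singular, indefinite, class II, genitive

Segment: niko-ag-uv-ab.
number: -ag → singular.
definiteness: ∅ → indefinite.
noun class: -i/uv → class II.
case: -ab → genitive.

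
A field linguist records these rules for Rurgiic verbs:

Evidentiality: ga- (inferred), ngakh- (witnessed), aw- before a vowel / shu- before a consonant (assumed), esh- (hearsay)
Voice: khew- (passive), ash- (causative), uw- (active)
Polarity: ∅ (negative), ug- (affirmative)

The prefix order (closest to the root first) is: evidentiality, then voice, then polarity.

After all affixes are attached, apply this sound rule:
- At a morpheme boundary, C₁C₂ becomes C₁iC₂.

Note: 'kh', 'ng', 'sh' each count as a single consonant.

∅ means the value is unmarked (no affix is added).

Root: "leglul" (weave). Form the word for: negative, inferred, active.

uwigaleglul

Attach evidentiality inferred ga- → galeglul.
Attach voice active uw- → uwgaleglul.
polarity = negative: zero marking, form stays uwgaleglul.
Apply epenthesis: uwgaleglul → uwigaleglul.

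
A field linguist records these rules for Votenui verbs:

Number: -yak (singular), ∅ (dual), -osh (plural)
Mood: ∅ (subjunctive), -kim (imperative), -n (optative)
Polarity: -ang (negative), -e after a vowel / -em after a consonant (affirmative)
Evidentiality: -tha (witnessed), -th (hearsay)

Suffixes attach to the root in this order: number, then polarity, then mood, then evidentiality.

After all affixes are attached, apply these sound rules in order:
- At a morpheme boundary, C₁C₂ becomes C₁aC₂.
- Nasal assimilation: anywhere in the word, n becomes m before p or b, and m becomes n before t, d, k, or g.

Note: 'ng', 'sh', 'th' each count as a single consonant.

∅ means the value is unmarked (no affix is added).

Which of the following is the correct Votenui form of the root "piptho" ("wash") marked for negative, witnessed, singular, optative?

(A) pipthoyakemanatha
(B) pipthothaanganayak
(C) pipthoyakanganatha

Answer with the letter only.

Attach number singular -yak → pipthoyak.
Attach polarity negative -ang → pipthoyakang.
Attach mood optative -n → pipthoyakangn.
Attach evidentiality witnessed -tha → pipthoyakangntha.
Apply epenthesis: pipthoyakangntha → pipthoyakanganatha.
Nasal assimilation: no change.
So the correct form is pipthoyakanganatha, option (C).
(B) pipthothaanganayak is wrong: it has the affixes in the wrong order.
(A) pipthoyakemanatha is wrong: it uses affirmative instead of negative for polarity.

C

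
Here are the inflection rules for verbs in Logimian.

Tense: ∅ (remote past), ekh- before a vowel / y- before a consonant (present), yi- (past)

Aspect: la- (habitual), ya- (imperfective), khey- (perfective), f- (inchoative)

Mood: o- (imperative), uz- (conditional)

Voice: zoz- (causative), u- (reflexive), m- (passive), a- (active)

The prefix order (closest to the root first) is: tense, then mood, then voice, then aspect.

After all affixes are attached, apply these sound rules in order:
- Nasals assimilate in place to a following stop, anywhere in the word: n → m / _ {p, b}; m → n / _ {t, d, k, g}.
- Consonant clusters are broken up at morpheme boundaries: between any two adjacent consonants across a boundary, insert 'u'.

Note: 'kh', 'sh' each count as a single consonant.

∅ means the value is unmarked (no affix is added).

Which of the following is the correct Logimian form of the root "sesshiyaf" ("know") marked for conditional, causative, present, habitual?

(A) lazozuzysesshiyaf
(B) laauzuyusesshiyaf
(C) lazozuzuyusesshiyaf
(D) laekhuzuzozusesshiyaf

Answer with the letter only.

Attach tense present y- (before consonant 's') → ysesshiyaf.
Attach mood conditional uz- → uzysesshiyaf.
Attach voice causative zoz- → zozuzysesshiyaf.
Attach aspect habitual la- → lazozuzysesshiyaf.
Nasal assimilation: no change.
Apply epenthesis: lazozuzysesshiyaf → lazozuzuyusesshiyaf.
So the correct form is lazozuzuyusesshiyaf, option (C).
(A) lazozuzysesshiyaf is wrong: it fails to apply the sound rule(s).
(B) laauzuyusesshiyaf is wrong: it uses active instead of causative for voice.
(D) laekhuzuzozusesshiyaf is wrong: it has the affixes in the wrong order.

C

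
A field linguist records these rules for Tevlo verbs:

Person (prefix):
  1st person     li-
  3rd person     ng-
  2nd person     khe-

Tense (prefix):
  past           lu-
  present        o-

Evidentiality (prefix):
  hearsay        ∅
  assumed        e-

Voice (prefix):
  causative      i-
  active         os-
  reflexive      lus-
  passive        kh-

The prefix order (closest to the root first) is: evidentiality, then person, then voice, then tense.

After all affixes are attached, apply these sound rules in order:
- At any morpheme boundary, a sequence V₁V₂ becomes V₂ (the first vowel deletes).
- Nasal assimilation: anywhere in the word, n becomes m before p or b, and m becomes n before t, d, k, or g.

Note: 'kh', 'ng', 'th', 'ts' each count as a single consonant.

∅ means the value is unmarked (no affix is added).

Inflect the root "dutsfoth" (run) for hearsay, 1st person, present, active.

oslidutsfoth

evidentiality = hearsay: zero marking, form stays dutsfoth.
Attach person 1st person li- → lidutsfoth.
Attach voice active os- → oslidutsfoth.
Attach tense present o- → ooslidutsfoth.
Apply vowel deletion: ooslidutsfoth → oslidutsfoth.
Nasal assimilation: no change.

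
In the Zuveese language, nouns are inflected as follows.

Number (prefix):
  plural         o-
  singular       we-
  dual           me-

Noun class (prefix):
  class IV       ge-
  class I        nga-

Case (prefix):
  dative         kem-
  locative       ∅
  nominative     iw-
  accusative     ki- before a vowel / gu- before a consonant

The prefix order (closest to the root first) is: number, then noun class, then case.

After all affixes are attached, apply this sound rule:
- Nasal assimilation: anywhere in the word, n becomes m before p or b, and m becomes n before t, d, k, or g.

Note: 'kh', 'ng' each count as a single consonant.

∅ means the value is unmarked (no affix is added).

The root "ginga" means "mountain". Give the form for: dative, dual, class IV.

Attach number dual me- → meginga.
Attach noun class class IV ge- → gemeginga.
Attach case dative kem- → kemgemeginga.
Apply nasal assimilation: kemgemeginga → kengemeginga.

kengemeginga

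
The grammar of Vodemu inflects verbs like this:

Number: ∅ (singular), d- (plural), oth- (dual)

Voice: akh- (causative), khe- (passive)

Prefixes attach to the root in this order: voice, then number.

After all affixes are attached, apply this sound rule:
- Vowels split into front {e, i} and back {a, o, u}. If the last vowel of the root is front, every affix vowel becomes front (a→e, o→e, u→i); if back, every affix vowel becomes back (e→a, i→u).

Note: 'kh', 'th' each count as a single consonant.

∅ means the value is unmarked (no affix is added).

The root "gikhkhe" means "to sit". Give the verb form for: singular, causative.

ekhgikhkhe

Attach voice causative akh- → akhgikhkhe.
number = singular: zero marking, form stays akhgikhkhe.
Apply vowel harmony: akhgikhkhe → ekhgikhkhe.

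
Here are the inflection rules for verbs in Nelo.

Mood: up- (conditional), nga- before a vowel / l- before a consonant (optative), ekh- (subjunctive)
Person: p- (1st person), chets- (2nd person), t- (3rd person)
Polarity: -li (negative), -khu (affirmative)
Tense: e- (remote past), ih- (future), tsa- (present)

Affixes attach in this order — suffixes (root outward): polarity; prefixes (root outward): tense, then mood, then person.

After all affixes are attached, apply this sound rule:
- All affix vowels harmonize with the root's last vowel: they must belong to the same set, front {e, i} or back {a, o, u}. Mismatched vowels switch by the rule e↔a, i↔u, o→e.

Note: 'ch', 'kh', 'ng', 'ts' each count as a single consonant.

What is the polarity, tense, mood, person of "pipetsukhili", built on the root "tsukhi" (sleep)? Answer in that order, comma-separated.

Segment: p-up-e-tsukhi-li.
polarity: -li → negative.
tense: e- → remote past.
mood: up- → conditional.
person: p- → 1st person.

negative, remote past, conditional, 1st person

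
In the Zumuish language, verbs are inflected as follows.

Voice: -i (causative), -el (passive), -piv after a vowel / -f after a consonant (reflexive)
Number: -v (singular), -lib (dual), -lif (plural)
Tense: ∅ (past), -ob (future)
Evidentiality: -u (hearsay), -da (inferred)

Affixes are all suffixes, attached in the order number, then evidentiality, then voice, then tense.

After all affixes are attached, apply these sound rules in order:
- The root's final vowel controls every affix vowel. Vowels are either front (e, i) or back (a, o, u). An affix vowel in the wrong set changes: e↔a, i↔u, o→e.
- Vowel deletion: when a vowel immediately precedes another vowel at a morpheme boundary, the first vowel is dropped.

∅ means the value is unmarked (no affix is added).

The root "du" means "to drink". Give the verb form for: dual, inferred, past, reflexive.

Attach number dual -lib → dulib.
Attach evidentiality inferred -da → dulibda.
Attach voice reflexive -piv (after vowel 'a') → dulibdapiv.
tense = past: zero marking, form stays dulibdapiv.
Apply vowel harmony: dulibdapiv → dulubdapuv.
Vowel deletion: no change.

dulubdapuv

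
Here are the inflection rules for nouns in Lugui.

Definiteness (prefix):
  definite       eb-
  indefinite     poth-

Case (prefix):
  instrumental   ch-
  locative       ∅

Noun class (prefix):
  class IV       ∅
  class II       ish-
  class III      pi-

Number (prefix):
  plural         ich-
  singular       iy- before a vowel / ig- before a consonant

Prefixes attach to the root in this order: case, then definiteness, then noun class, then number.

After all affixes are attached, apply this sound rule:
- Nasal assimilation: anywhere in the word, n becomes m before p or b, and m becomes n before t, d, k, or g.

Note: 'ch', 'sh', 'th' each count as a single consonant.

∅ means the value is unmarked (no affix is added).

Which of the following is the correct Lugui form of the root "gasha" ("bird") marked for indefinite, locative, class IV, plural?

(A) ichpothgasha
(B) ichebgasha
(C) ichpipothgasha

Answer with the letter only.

case = locative: zero marking, form stays gasha.
Attach definiteness indefinite poth- → pothgasha.
noun class = class IV: zero marking, form stays pothgasha.
Attach number plural ich- → ichpothgasha.
Nasal assimilation: no change.
So the correct form is ichpothgasha, option (A).
(C) ichpipothgasha is wrong: it uses class III instead of class IV for noun class.
(B) ichebgasha is wrong: it uses definite instead of indefinite for definiteness.

A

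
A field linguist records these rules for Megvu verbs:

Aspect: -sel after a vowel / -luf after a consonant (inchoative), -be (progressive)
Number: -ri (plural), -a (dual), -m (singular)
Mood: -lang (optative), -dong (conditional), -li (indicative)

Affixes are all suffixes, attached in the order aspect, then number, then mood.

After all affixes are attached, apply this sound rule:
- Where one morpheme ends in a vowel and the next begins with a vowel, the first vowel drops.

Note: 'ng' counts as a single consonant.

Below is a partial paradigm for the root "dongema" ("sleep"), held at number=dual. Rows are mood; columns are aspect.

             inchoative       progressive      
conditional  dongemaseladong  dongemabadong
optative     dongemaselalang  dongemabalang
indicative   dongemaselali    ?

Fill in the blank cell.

dongemabali

Attach aspect progressive -be → dongemabe.
Attach number dual -a → dongemabea.
Attach mood indicative -li → dongemabeali.
Apply vowel deletion: dongemabeali → dongemabali.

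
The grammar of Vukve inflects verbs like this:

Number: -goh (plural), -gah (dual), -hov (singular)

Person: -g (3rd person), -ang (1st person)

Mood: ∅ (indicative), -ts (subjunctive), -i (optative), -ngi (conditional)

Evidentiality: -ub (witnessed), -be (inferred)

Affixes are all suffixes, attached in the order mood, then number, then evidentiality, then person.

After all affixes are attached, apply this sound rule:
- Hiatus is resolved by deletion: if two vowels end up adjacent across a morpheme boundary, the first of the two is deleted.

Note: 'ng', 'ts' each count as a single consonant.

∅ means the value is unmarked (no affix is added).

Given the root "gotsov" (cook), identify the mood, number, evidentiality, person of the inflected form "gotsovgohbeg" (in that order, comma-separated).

Segment: gotsov-goh-be-g.
mood: ∅ → indicative.
number: -goh → plural.
evidentiality: -be → inferred.
person: -g → 3rd person.

indicative, plural, inferred, 3rd person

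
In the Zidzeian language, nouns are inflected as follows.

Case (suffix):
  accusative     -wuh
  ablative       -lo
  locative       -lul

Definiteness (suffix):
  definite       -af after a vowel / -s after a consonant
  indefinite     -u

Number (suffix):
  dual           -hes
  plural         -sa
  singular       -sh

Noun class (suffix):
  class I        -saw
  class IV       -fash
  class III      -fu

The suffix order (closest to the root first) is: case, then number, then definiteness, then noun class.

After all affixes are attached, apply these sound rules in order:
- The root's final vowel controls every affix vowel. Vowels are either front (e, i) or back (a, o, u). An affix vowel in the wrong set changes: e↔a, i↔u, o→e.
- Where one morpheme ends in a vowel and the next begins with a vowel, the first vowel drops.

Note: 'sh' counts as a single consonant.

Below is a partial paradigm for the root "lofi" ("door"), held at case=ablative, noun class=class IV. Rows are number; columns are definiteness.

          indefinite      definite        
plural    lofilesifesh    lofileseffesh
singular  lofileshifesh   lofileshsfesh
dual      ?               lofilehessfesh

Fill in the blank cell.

lofilehesifesh

Attach case ablative -lo → lofilo.
Attach number dual -hes → lofilohes.
Attach definiteness indefinite -u → lofilohesu.
Attach noun class class IV -fash → lofilohesufash.
Apply vowel harmony: lofilohesufash → lofilehesifesh.
Vowel deletion: no change.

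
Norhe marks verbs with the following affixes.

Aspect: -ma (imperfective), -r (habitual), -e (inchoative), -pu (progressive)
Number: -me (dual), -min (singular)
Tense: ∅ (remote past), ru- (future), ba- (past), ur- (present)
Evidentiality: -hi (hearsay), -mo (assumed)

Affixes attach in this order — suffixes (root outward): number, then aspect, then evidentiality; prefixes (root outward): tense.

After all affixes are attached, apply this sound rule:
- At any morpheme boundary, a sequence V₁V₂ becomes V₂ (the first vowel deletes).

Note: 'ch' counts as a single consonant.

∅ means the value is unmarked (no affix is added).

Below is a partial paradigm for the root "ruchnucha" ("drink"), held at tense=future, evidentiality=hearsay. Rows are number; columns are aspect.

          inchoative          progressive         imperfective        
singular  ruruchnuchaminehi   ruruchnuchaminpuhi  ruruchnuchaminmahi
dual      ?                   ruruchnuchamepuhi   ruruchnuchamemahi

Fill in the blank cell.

ruruchnuchamehi

Attach number dual -me → ruchnuchame.
Attach aspect inchoative -e → ruchnuchamee.
Attach tense future ru- → ruruchnuchamee.
Attach evidentiality hearsay -hi → ruruchnuchameehi.
Apply vowel deletion: ruruchnuchameehi → ruruchnuchamehi.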